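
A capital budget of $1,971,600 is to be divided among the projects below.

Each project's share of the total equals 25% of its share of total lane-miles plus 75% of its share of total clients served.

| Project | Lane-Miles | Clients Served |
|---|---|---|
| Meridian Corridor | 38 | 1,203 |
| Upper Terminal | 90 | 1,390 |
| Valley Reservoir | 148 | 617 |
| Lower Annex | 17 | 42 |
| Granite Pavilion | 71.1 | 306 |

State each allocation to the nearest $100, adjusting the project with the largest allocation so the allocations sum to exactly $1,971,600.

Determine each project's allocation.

Totals — lane-miles 364.1, clients served 3,558.
Blended shares (25% lane-miles + 75% clients served): Meridian Corridor 0.2797; Upper Terminal 0.3548; Valley Reservoir 0.2317; Lower Annex 0.0205; Granite Pavilion 0.1133.
Raw shares: Meridian Corridor 551,407.64; Upper Terminal 699,519.53; Valley Reservoir 456,779.22; Lower Annex 40,468.88; Granite Pavilion 223,424.74.
Rounded to nearest $100: Meridian Corridor $551,400; Upper Terminal $699,500; Valley Reservoir $456,800; Lower Annex $40,500; Granite Pavilion $223,400. Sum = $1,971,600.
Rounded total matches; no reconciliation needed.

Meridian Corridor: $551,400; Upper Terminal: $699,500; Valley Reservoir: $456,800; Lower Annex: $40,500; Granite Pavilion: $223,400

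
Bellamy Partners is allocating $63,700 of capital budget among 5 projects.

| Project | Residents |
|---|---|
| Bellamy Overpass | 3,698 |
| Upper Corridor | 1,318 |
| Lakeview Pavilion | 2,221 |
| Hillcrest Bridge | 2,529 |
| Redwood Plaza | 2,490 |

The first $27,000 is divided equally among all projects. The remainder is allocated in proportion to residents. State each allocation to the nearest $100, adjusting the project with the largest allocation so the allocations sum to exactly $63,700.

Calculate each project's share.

Equal tier: $27,000 ÷ 5 = $5,400 apiece.
Remainder $36,700 by residents (total 12,256): Bellamy Overpass 11,073.48 → $11,100; Upper Corridor 3,946.69 → $3,900; Lakeview Pavilion 6,650.68 → $6,700; Hillcrest Bridge 7,572.97 → $7,600; Redwood Plaza 7,456.18 → $7,500.
Rounding difference −$100 on remainder applied to Bellamy Overpass.
Totals: Bellamy Overpass $5,400 + $11,000 = $16,400; Upper Corridor $5,400 + $3,900 = $9,300; Lakeview Pavilion $5,400 + $6,700 = $12,100; Hillcrest Bridge $5,400 + $7,600 = $13,000; Redwood Plaza $5,400 + $7,500 = $12,900.

Bellamy Overpass: $16,400 | Upper Corridor: $9,300 | Lakeview Pavilion: $12,100 | Hillcrest Bridge: $13,000 | Redwood Plaza: $12,900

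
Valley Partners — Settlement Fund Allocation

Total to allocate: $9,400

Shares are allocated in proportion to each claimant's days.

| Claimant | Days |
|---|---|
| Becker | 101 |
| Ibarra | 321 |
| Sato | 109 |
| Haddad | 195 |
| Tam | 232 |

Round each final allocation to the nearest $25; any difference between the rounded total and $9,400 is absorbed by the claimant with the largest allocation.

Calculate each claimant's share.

Becker: $1,000 | Ibarra: $3,125 | Sato: $1,075 | Haddad: $1,925 | Tam: $2,275

Days total: 958.
Proportional shares: Becker 101/958 × $9,400 = 991.02; Ibarra 321/958 × $9,400 = 3,149.69; Sato 109/958 × $9,400 = 1,069.52; Haddad 195/958 × $9,400 = 1,913.36; Tam 232/958 × $9,400 = 2,276.41.
After rounding ($25): Becker $1,000; Ibarra $3,150; Sato $1,075; Haddad $1,925; Tam $2,275. Sum = $9,425.
Difference $9,400 − $9,425 = −$25 applied to largest allocation (Ibarra): Ibarra becomes $3,125.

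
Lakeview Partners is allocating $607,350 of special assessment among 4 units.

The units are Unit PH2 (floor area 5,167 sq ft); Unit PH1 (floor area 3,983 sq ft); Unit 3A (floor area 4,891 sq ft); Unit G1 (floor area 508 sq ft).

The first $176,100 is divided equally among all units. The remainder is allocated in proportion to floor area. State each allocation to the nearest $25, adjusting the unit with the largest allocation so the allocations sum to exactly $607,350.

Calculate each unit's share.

Unit PH2: $197,200; Unit PH1: $162,075; Unit 3A: $189,000; Unit G1: $59,075

First tranche $176,100 split equally: $44,025 each.
Remainder $431,250 by floor area (total 14,549): Unit PH2 153,156.14 → $153,150; Unit PH1 118,060.95 → $118,050; Unit 3A 144,975.17 → $144,975; Unit G1 15,057.74 → $15,050.
Rounding difference +$25 on remainder applied to Unit PH2.
Totals: Unit PH2 $44,025 + $153,175 = $197,200; Unit PH1 $44,025 + $118,050 = $162,075; Unit 3A $44,025 + $144,975 = $189,000; Unit G1 $44,025 + $15,050 = $59,075.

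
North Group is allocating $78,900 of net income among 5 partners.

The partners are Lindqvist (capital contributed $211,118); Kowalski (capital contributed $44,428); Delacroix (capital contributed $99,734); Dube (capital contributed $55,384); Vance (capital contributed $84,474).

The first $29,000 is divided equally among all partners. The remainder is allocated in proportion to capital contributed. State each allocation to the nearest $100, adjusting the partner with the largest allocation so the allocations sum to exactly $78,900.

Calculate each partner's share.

First tranche $29,000 split equally: $5,800 each.
Remainder $49,900 by capital contributed (total 495,138): Lindqvist 21,276.47 → $21,300; Kowalski 4,477.45 → $4,500; Delacroix 10,051.19 → $10,100; Dube 5,581.60 → $5,600; Vance 8,513.29 → $8,500.
Rounding difference −$100 on remainder applied to Lindqvist.
Totals: Lindqvist $5,800 + $21,200 = $27,000; Kowalski $5,800 + $4,500 = $10,300; Delacroix $5,800 + $10,100 = $15,900; Dube $5,800 + $5,600 = $11,400; Vance $5,800 + $8,500 = $14,300.

Lindqvist: $27,000; Kowalski: $10,300; Delacroix: $15,900; Dube: $11,400; Vance: $14,300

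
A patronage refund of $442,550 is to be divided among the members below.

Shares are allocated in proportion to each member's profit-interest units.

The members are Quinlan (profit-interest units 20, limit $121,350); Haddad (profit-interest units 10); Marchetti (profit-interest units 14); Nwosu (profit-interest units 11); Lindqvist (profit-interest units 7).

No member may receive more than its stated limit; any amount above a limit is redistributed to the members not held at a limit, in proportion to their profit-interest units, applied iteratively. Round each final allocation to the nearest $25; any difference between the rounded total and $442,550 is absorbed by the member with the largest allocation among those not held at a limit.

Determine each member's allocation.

Sum of profit-interest units: 62.
Pro-rata shares before constraints: Quinlan 142,758.06; Haddad 71,379.03; Marchetti 99,930.65; Nwosu 78,516.94; Lindqvist 49,965.32.
Capped: Quinlan ($121,350); balance $321,200 reallocated over remaining profit-interest units 42.
Remaining shares: Haddad 76,476.19 → $76,475; Marchetti 107,066.67 → $107,075; Nwosu 84,123.81 → $84,125; Lindqvist 53,533.33 → $53,525.

Quinlan: $121,350 | Haddad: $76,475 | Marchetti: $107,075 | Nwosu: $84,125 | Lindqvist: $53,525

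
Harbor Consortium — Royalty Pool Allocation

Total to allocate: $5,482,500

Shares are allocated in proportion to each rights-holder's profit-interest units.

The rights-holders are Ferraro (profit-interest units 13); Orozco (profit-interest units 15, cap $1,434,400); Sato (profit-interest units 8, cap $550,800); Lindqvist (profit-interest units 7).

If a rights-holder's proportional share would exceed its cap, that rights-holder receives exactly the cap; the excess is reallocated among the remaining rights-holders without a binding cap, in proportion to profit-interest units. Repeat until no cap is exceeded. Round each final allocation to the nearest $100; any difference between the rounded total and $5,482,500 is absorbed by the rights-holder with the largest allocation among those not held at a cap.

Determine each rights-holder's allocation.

Ferraro: $2,273,200; Orozco: $1,434,400; Sato: $550,800; Lindqvist: $1,224,100

Sum of profit-interest units: 43.
Proportional shares (ignoring caps): Ferraro 1,657,500.00; Orozco 1,912,500.00; Sato 1,020,000.00; Lindqvist 892,500.00.
Cap binds for Orozco ($1,434,400), Sato ($550,800); residual $3,497,300 reallocated over remaining profit-interest units 20.
Remaining shares: Ferraro 2,273,245.00 → $2,273,200; Lindqvist 1,224,055.00 → $1,224,100.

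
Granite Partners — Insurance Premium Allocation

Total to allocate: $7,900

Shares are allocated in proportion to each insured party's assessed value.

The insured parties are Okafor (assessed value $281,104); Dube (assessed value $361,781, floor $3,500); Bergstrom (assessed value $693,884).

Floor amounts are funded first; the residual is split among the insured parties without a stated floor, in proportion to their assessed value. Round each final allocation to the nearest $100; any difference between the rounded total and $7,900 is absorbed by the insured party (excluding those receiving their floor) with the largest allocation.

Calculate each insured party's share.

Minimums first: Dube $3,500. Remaining pool $4,400.
Remaining pool split over remaining assessed value 974,988: Okafor 1,268.59 → $1,300; Bergstrom 3,131.41 → $3,100.

Okafor: $1,300; Dube: $3,500; Bergstrom: $3,100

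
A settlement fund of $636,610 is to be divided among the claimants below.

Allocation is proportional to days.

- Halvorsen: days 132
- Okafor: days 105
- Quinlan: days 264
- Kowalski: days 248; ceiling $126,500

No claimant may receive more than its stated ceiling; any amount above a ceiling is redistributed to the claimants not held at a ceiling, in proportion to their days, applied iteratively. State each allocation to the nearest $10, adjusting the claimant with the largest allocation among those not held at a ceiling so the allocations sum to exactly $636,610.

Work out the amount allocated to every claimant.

Total days = 749.
Pro-rata shares before constraints: Halvorsen 112,192.95; Okafor 89,244.39; Quinlan 224,385.90; Kowalski 210,786.76.
Cap binds for Kowalski ($126,500); balance $510,110 reallocated over remaining days 501.
Redistributed shares: Halvorsen 134,400.24 → $134,400; Okafor 106,909.28 → $106,910; Quinlan 268,800.48 → $268,800.

Halvorsen: $134,400; Okafor: $106,910; Quinlan: $268,800; Kowalski: $126,500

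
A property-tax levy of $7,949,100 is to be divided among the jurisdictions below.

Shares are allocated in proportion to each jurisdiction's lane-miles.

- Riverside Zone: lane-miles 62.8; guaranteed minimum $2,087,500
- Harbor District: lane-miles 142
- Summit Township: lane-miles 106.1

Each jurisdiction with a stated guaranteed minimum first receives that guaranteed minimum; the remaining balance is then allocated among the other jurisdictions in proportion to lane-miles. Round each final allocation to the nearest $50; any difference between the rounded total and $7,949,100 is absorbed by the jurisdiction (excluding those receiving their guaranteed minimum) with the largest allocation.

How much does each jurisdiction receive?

Riverside Zone: $2,087,500; Harbor District: $3,354,900; Summit Township: $2,506,700

Minimums first: Riverside Zone $2,087,500. Balance $5,861,600.
Balance split over remaining lane-miles 248.1: Harbor District 3,354,885.93 → $3,354,900; Summit Township 2,506,714.07 → $2,506,700.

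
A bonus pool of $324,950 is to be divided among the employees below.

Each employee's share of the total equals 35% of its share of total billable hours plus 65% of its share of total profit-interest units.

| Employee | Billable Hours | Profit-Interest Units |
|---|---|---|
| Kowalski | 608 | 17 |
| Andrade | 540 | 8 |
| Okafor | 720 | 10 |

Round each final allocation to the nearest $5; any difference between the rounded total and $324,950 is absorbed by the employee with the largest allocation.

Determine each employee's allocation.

Kowalski: $139,610 | Andrade: $81,155 | Okafor: $104,185

Billable hours total 1,868; profit-interest units total 35.
Composite weights (35% billable hours + 65% profit-interest units): Kowalski 0.4296; Andrade 0.2497; Okafor 0.3206.
Unrounded shares: Kowalski 139,609.22; Andrade 81,155.99; Okafor 104,184.80.
Rounded to nearest $5: Kowalski $139,610; Andrade $81,155; Okafor $104,185. Sum = $324,950.
No rounding difference to absorb.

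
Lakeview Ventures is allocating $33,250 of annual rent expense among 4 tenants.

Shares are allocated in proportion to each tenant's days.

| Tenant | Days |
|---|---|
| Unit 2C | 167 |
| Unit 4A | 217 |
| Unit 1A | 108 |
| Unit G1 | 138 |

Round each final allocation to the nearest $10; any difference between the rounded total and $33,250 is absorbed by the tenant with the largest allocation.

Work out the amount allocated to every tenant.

Sum of days: 630.
Raw shares: Unit 2C 167/630 × $33,250 = 8,813.89; Unit 4A 217/630 × $33,250 = 11,452.78; Unit 1A 108/630 × $33,250 = 5,700.00; Unit G1 138/630 × $33,250 = 7,283.33.
Rounded to nearest $10: Unit 2C $8,810; Unit 4A $11,450; Unit 1A $5,700; Unit G1 $7,280. Sum = $33,240.
Difference $33,250 − $33,240 = +$10 applied to largest allocation (Unit 4A): Unit 4A becomes $11,460.

Unit 2C: $8,810 · Unit 4A: $11,460 · Unit 1A: $5,700 · Unit G1: $7,280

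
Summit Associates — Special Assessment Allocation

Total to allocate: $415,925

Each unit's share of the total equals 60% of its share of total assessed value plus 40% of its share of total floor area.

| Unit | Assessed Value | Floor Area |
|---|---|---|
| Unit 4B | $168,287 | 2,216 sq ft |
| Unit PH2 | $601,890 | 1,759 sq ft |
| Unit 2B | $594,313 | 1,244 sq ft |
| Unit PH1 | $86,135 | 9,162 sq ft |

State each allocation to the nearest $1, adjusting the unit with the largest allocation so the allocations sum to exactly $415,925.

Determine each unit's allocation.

Assessed value total 1,450,625; floor area total 14,381.
Combined weights (60% assessed value + 40% floor area): Unit 4B 0.1312; Unit PH2 0.2979; Unit 2B 0.2804; Unit PH1 0.2905.
Pro-rata amounts: Unit 4B 54,587.19; Unit PH2 123,894.20; Unit 2B 116,632.80; Unit PH1 120,810.80.
At nearest $1: Unit 4B $54,587; Unit PH2 $123,894; Unit 2B $116,633; Unit PH1 $120,811. Sum = $415,925.
Rounded total matches; no reconciliation needed.

Unit 4B: $54,587 | Unit PH2: $123,894 | Unit 2B: $116,633 | Unit PH1: $120,811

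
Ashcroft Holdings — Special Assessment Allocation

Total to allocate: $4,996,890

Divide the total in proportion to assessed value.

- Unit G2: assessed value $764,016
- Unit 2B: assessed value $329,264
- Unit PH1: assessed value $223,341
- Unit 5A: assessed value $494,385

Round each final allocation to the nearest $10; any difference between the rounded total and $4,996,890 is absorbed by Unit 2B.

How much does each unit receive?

Sum of assessed value: 1,811,006.
Proportional shares: Unit G2 764,016/1,811,006 × $4,996,890 = 2,108,057.02; Unit 2B 329,264/1,811,006 × $4,996,890 = 908,498.36; Unit PH1 223,341/1,811,006 × $4,996,890 = 616,237.83; Unit 5A 494,385/1,811,006 × $4,996,890 = 1,364,096.79.
After rounding ($10): Unit G2 $2,108,060; Unit 2B $908,500; Unit PH1 $616,240; Unit 5A $1,364,100. Sum = $4,996,900.
Difference $4,996,890 − $4,996,900 = −$10 applied to Unit 2B: Unit 2B becomes $908,490.

Unit G2: $2,108,060 · Unit 2B: $908,490 · Unit PH1: $616,240 · Unit 5A: $1,364,100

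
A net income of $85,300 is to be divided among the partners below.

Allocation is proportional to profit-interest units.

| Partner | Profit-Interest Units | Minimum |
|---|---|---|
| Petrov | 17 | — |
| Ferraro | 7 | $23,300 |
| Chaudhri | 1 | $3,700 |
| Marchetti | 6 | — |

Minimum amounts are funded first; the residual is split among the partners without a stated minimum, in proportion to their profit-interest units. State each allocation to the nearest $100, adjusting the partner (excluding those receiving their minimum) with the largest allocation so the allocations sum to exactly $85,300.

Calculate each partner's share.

Petrov: $43,100; Ferraro: $23,300; Chaudhri: $3,700; Marchetti: $15,200

Guaranteed amounts: Ferraro $23,300; Chaudhri $3,700. Remaining pool $58,300.
Remaining pool split over remaining profit-interest units 23: Petrov 43,091.30 → $43,100; Marchetti 15,208.70 → $15,200.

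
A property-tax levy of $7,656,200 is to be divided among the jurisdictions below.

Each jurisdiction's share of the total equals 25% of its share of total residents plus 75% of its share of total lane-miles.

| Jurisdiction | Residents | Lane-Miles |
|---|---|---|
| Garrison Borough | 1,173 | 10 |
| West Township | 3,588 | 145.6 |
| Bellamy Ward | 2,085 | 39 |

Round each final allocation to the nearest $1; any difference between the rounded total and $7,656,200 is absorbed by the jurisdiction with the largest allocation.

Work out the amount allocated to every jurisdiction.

Garrison Borough: $623,030 | West Township: $5,299,441 | Bellamy Ward: $1,733,729

Residents total 6,846; lane-miles total 194.6.
Combined weights (25% residents + 75% lane-miles): Garrison Borough 0.0814; West Township 0.6922; Bellamy Ward 0.2264.
Pro-rata amounts: Garrison Borough 623,029.62; West Township 5,299,441.68; Bellamy Ward 1,733,728.70.
After rounding ($1): Garrison Borough $623,030; West Township $5,299,442; Bellamy Ward $1,733,729. Sum = $7,656,201.
Difference $7,656,200 − $7,656,201 = −$1 applied to largest allocation (West Township): West Township becomes $5,299,441.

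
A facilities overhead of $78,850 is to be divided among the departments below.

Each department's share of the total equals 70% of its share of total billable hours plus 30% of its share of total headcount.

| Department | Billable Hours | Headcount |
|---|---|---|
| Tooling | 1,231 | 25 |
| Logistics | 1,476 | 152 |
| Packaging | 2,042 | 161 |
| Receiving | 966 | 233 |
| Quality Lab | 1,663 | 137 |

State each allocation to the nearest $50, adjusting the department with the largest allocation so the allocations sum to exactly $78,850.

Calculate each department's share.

Totals — billable hours 7,378, headcount 708.
Composite weights (70% billable hours + 30% headcount): Tooling 0.1274; Logistics 0.2044; Packaging 0.2620; Receiving 0.1904; Quality Lab 0.2158.
Raw shares: Tooling 10,044.42; Logistics 16,120.47; Packaging 20,655.43; Receiving 15,011.44; Quality Lab 17,018.25.
After rounding ($50): Tooling $10,050; Logistics $16,100; Packaging $20,650; Receiving $15,000; Quality Lab $17,000. Sum = $78,800.
Difference $78,850 − $78,800 = +$50 applied to largest allocation (Packaging): Packaging becomes $20,700.

Tooling: $10,050 · Logistics: $16,100 · Packaging: $20,700 · Receiving: $15,000 · Quality Lab: $17,000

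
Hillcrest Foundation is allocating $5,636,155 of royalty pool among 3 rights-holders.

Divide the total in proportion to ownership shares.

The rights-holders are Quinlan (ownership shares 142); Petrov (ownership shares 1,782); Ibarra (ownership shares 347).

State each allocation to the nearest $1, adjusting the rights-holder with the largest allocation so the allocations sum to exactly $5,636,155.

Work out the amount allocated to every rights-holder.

Combined ownership shares = 2,271.
Unrounded shares: Quinlan 142/2,271 × $5,636,155 = 352,414.80; Petrov 1,782/2,271 × $5,636,155 = 4,422,557.56; Ibarra 347/2,271 × $5,636,155 = 861,182.64.
At nearest $1: Quinlan $352,415; Petrov $4,422,558; Ibarra $861,183. Sum = $5,636,156.
Difference $5,636,155 − $5,636,156 = −$1 applied to largest allocation (Petrov): Petrov becomes $4,422,557.

Quinlan: $352,415; Petrov: $4,422,557; Ibarra: $861,183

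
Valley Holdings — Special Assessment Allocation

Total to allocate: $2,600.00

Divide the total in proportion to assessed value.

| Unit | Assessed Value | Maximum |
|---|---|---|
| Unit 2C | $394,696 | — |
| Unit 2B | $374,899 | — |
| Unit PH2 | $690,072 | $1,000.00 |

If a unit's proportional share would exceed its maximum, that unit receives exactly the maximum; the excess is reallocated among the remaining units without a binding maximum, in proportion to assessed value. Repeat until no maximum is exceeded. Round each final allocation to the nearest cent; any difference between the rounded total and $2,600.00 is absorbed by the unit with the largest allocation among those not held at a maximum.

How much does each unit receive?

Unit 2C: $820.58 | Unit 2B: $779.42 | Unit PH2: $1,000.00

Combined assessed value = 1,459,667.
Proportional shares (ignoring caps): Unit 2C 703.0436; Unit 2B 667.7807; Unit PH2 1,229.1757.
Cap binds for Unit PH2 ($1,000.00); residual $1,600.00 reallocated over remaining assessed value 769,595.
Redistributed shares: Unit 2C 820.5791 → $820.58; Unit 2B 779.4209 → $779.42.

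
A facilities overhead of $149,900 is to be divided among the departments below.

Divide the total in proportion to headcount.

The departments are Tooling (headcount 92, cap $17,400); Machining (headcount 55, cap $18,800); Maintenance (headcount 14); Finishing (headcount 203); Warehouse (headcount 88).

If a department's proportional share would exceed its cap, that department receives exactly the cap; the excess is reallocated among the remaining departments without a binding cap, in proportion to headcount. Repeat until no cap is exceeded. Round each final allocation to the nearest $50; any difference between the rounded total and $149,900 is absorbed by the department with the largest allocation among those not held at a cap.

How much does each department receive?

Total headcount = 452.
Unconstrained shares: Tooling 30,510.62; Machining 18,240.04; Maintenance 4,642.92; Finishing 67,322.35; Warehouse 29,184.07.
Held at cap: Tooling ($17,400); balance $132,500 reallocated over remaining headcount 360.
Held at cap: Machining ($18,800); balance $113,700 reallocated over remaining headcount 305.
Redistributed shares: Maintenance 5,219.02 → $5,200; Finishing 75,675.74 → $75,700; Warehouse 32,805.25 → $32,800.

Tooling: $17,400; Machining: $18,800; Maintenance: $5,200; Finishing: $75,700; Warehouse: $32,800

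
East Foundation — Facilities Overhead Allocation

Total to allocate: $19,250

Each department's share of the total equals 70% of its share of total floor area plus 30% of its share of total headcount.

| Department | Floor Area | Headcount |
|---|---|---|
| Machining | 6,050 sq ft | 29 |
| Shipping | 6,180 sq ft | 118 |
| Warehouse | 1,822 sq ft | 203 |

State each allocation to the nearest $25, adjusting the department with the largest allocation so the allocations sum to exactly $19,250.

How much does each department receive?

Machining: $6,275 | Shipping: $7,875 | Warehouse: $5,100

Floor area total 14,052; headcount total 350.
Combined weights (70% floor area + 30% headcount): Machining 0.3262; Shipping 0.4090; Warehouse 0.2648.
Proportional shares: Machining 6,280.08; Shipping 7,873.24; Warehouse 5,096.69.
After rounding ($25): Machining $6,275; Shipping $7,875; Warehouse $5,100. Sum = $19,250.
No rounding difference to absorb.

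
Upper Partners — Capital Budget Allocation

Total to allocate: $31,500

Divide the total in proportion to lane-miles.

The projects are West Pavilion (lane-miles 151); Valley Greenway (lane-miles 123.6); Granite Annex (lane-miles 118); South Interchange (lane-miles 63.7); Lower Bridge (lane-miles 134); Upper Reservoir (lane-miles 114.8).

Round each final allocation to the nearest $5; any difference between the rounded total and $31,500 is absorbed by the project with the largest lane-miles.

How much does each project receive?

Sum of lane-miles: 151 + 123.6 + 118 + 63.7 + 134 + 114.8 = 705.1.
Proportional shares: West Pavilion 6,745.85; Valley Greenway 5,521.77; Granite Annex 5,271.59; South Interchange 2,845.77; Lower Bridge 5,986.38; Upper Reservoir 5,128.63.
Rounded to nearest $5: West Pavilion $6,745; Valley Greenway $5,520; Granite Annex $5,270; South Interchange $2,845; Lower Bridge $5,985; Upper Reservoir $5,130. Sum = $31,495.
Difference $31,500 − $31,495 = +$5 applied to largest lane-miles (West Pavilion): West Pavilion becomes $6,750.

West Pavilion: $6,750; Valley Greenway: $5,520; Granite Annex: $5,270; South Interchange: $2,845; Lower Bridge: $5,985; Upper Reservoir: $5,130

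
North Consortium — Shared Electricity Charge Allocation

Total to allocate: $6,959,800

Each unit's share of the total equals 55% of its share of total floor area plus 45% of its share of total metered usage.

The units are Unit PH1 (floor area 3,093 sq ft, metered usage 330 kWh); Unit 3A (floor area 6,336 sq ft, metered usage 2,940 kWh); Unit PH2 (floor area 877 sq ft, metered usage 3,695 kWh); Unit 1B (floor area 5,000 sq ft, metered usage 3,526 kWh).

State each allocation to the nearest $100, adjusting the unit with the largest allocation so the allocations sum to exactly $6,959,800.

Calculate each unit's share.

Totals — floor area 15,306, metered usage 10,491.
Composite weights (55% floor area + 45% metered usage): Unit PH1 0.1253; Unit 3A 0.3538; Unit PH2 0.1900; Unit 1B 0.3309.
Raw shares: Unit PH1 872,046.79; Unit 3A 2,462,262.50; Unit PH2 1,322,409.18; Unit 1B 2,303,081.53.
At nearest $100: Unit PH1 $872,000; Unit 3A $2,462,300; Unit PH2 $1,322,400; Unit 1B $2,303,100. Sum = $6,959,800.
Sum already equals the total — no adjustment.

Unit PH1: $872,000 · Unit 3A: $2,462,300 · Unit PH2: $1,322,400 · Unit 1B: $2,303,100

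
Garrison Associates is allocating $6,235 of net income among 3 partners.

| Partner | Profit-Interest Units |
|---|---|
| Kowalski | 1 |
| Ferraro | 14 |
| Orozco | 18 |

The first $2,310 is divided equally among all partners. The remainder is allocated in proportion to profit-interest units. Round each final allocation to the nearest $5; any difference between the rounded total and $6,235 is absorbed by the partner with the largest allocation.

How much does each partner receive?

Kowalski: $890 | Ferraro: $2,435 | Orozco: $2,910

$2,310 shared equally gives $770 per partner.
Remainder $3,925 by profit-interest units (total 33): Kowalski 118.94 → $120; Ferraro 1,665.15 → $1,665; Orozco 2,140.91 → $2,140.
Totals: Kowalski $770 + $120 = $890; Ferraro $770 + $1,665 = $2,435; Orozco $770 + $2,140 = $2,910.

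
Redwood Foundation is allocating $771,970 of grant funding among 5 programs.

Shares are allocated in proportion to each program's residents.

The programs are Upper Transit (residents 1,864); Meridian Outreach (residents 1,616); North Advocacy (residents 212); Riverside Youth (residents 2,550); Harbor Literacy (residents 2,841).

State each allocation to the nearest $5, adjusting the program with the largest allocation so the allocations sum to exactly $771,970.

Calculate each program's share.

Upper Transit: $158,425; Meridian Outreach: $137,345; North Advocacy: $18,020; Riverside Youth: $216,725; Harbor Literacy: $241,455

Residents total: 9,083.
Unrounded shares: Upper Transit 1,864/9,083 × $771,970 = 158,422.56; Meridian Outreach 1,616/9,083 × $771,970 = 137,344.88; North Advocacy 212/9,083 × $771,970 = 18,018.02; Riverside Youth 2,550/9,083 × $771,970 = 216,726.14; Harbor Literacy 2,841/9,083 × $771,970 = 241,458.41.
Rounded to nearest $5: Upper Transit $158,425; Meridian Outreach $137,345; North Advocacy $18,020; Riverside Youth $216,725; Harbor Literacy $241,460. Sum = $771,975.
Difference $771,970 − $771,975 = −$5 applied to largest allocation (Harbor Literacy): Harbor Literacy becomes $241,455.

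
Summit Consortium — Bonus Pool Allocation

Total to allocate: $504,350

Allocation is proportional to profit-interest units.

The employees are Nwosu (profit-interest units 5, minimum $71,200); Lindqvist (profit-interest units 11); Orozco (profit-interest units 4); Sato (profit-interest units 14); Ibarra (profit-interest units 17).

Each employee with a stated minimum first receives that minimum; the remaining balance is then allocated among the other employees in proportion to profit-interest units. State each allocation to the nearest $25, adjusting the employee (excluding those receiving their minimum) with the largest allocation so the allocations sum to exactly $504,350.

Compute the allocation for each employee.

Nwosu: $71,200 · Lindqvist: $103,575 · Orozco: $37,675 · Sato: $131,825 · Ibarra: $160,075

Minimums first: Nwosu $71,200. Residual $433,150.
Residual split over remaining profit-interest units 46: Lindqvist 103,579.35 → $103,575; Orozco 37,665.22 → $37,675; Sato 131,828.26 → $131,825; Ibarra 160,077.17 → $160,075.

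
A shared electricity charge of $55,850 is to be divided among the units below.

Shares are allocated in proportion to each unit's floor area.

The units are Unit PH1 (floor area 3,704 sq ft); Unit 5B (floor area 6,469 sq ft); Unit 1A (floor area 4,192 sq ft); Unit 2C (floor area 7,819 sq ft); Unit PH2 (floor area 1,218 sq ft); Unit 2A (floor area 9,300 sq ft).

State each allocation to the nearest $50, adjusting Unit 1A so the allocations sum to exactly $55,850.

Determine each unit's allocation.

Floor area total: 32,702.
Proportional shares: Unit PH1 3,704/32,702 × $55,850 = 6,325.86; Unit 5B 6,469/32,702 × $55,850 = 11,048.06; Unit 1A 4,192/32,702 × $55,850 = 7,159.29; Unit 2C 7,819/32,702 × $55,850 = 13,353.65; Unit PH2 1,218/32,702 × $55,850 = 2,080.16; Unit 2A 9,300/32,702 × $55,850 = 15,882.97.
At nearest $50: Unit PH1 $6,350; Unit 5B $11,050; Unit 1A $7,150; Unit 2C $13,350; Unit PH2 $2,100; Unit 2A $15,900. Sum = $55,900.
Difference $55,850 − $55,900 = −$50 applied to Unit 1A: Unit 1A becomes $7,100.

Unit PH1: $6,350 · Unit 5B: $11,050 · Unit 1A: $7,100 · Unit 2C: $13,350 · Unit PH2: $2,100 · Unit 2A: $15,900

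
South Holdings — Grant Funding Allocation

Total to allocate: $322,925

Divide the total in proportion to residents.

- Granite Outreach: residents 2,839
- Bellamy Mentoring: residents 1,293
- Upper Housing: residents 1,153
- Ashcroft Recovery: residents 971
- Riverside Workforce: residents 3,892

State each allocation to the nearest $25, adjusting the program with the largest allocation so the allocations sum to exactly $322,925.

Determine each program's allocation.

Granite Outreach: $90,350 · Bellamy Mentoring: $41,150 · Upper Housing: $36,700 · Ashcroft Recovery: $30,900 · Riverside Workforce: $123,825

Combined residents = 10,148.
Pro-rata amounts: Granite Outreach 2,839/10,148 × $322,925 = 90,341.36; Bellamy Mentoring 1,293/10,148 × $322,925 = 41,145.25; Upper Housing 1,153/10,148 × $322,925 = 36,690.24; Ashcroft Recovery 971/10,148 × $322,925 = 30,898.72; Riverside Workforce 3,892/10,148 × $322,925 = 123,849.44.
Rounded to nearest $25: Granite Outreach $90,350; Bellamy Mentoring $41,150; Upper Housing $36,700; Ashcroft Recovery $30,900; Riverside Workforce $123,850. Sum = $322,950.
Difference $322,925 − $322,950 = −$25 applied to largest allocation (Riverside Workforce): Riverside Workforce becomes $123,825.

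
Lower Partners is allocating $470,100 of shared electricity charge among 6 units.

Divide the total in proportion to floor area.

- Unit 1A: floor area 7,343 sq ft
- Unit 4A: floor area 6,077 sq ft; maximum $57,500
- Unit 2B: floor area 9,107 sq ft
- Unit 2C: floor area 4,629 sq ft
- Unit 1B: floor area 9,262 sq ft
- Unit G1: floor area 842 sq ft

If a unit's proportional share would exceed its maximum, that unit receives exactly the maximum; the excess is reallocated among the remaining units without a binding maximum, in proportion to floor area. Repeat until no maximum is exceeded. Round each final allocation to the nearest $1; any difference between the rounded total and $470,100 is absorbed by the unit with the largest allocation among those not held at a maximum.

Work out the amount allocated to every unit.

Combined floor area = 37,260.
Proportional shares (ignoring caps): Unit 1A 92,644.77; Unit 4A 76,671.97; Unit 2B 114,900.72; Unit 2C 58,402.92; Unit 1B 116,856.31; Unit G1 10,623.30.
Held at cap: Unit 4A ($57,500); remaining pool $412,600 reallocated over remaining floor area 31,183.
Remaining shares: Unit 1A 97,159.41 → $97,159; Unit 2B 120,499.89 → $120,500; Unit 2C 61,248.93 → $61,249; Unit 1B 122,550.79 → $122,551; Unit G1 11,140.98 → $11,141.

Unit 1A: $97,159 · Unit 4A: $57,500 · Unit 2B: $120,500 · Unit 2C: $61,249 · Unit 1B: $122,551 · Unit G1: $11,141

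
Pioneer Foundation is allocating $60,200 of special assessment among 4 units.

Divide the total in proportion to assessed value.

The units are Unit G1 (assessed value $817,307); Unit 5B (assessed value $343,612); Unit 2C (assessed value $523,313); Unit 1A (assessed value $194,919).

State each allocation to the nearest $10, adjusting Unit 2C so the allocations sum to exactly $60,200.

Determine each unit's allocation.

Unit G1: $26,180 | Unit 5B: $11,010 | Unit 2C: $16,770 | Unit 1A: $6,240

Assessed value total: 1,879,151.
Raw shares: Unit G1 817,307/1,879,151 × $60,200 = 26,183.04; Unit 5B 343,612/1,879,151 × $60,200 = 11,007.87; Unit 2C 523,313/1,879,151 × $60,200 = 16,764.72; Unit 1A 194,919/1,879,151 × $60,200 = 6,244.38.
Rounded to nearest $10: Unit G1 $26,180; Unit 5B $11,010; Unit 2C $16,760; Unit 1A $6,240. Sum = $60,190.
Difference $60,200 − $60,190 = +$10 applied to Unit 2C: Unit 2C becomes $16,770.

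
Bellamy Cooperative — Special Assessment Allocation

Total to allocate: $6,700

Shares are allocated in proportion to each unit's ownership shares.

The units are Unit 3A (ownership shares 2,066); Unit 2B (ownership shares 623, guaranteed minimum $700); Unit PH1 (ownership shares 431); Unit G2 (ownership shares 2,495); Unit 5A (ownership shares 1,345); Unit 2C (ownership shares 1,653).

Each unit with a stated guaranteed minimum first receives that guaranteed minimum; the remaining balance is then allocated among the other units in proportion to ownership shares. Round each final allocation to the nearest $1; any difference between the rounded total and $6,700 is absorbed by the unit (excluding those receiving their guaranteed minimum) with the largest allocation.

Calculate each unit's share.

Guaranteed amounts: Unit 2B $700. Balance $6,000.
Balance split over remaining ownership shares 7,990: Unit 3A 1,551.44 → $1,551; Unit PH1 323.65 → $324; Unit G2 1,873.59 → $1,874; Unit 5A 1,010.01 → $1,010; Unit 2C 1,241.30 → $1,241.

Unit 3A: $1,551 | Unit 2B: $700 | Unit PH1: $324 | Unit G2: $1,874 | Unit 5A: $1,010 | Unit 2C: $1,241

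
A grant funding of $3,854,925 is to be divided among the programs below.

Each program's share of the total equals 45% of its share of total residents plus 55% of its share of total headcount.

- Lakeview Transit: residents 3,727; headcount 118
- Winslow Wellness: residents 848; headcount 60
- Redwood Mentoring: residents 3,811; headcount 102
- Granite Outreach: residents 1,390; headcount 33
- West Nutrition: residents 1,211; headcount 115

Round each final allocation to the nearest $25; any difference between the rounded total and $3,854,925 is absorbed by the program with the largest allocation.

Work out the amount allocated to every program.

Totals — residents 10,987, headcount 428.
Blended shares (45% residents + 55% headcount): Lakeview Transit 0.3043; Winslow Wellness 0.1118; Redwood Mentoring 0.2872; Granite Outreach 0.0993; West Nutrition 0.1974.
Proportional shares: Lakeview Transit 1,172,992.38; Winslow Wellness 431,114.61; Redwood Mentoring 1,106,994.84; Granite Outreach 382,938.46; West Nutrition 760,884.71.
After rounding ($25): Lakeview Transit $1,173,000; Winslow Wellness $431,125; Redwood Mentoring $1,107,000; Granite Outreach $382,950; West Nutrition $760,875. Sum = $3,854,950.
Difference $3,854,925 − $3,854,950 = −$25 applied to largest allocation (Lakeview Transit): Lakeview Transit becomes $1,172,975.

Lakeview Transit: $1,172,975; Winslow Wellness: $431,125; Redwood Mentoring: $1,107,000; Granite Outreach: $382,950; West Nutrition: $760,875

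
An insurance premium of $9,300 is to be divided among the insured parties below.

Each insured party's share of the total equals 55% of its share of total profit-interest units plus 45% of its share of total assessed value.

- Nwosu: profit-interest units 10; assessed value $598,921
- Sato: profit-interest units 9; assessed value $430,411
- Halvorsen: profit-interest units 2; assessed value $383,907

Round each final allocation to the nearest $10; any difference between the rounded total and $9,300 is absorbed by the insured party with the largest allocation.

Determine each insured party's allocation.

Profit-interest units total 21; assessed value total 1,413,239.
Blended shares (55% profit-interest units + 45% assessed value): Nwosu 0.4526; Sato 0.3728; Halvorsen 0.1746.
Pro-rata amounts: Nwosu 4,209.29; Sato 3,466.71; Halvorsen 1,624.00.
Rounded to nearest $10: Nwosu $4,210; Sato $3,470; Halvorsen $1,620. Sum = $9,300.
No rounding difference to absorb.

Nwosu: $4,210; Sato: $3,470; Halvorsen: $1,620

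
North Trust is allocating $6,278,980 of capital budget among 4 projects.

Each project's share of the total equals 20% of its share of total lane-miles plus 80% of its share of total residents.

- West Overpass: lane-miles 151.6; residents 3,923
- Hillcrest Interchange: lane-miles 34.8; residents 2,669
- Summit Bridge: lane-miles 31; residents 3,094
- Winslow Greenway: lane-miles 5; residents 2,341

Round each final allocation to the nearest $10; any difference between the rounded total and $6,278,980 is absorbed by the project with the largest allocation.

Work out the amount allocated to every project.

Totals — lane-miles 222.4, residents 12,027.
Blended shares (20% lane-miles + 80% residents): West Overpass 0.3973; Hillcrest Interchange 0.2088; Summit Bridge 0.2337; Winslow Greenway 0.1602.
Raw shares: West Overpass 2,494,495.21; Hillcrest Interchange 1,311,232.15; Summit Bridge 1,467,280.25; Winslow Greenway 1,005,972.39.
Rounded to nearest $10: West Overpass $2,494,500; Hillcrest Interchange $1,311,230; Summit Bridge $1,467,280; Winslow Greenway $1,005,970. Sum = $6,278,980.
Rounded total matches; no reconciliation needed.

West Overpass: $2,494,500 | Hillcrest Interchange: $1,311,230 | Summit Bridge: $1,467,280 | Winslow Greenway: $1,005,970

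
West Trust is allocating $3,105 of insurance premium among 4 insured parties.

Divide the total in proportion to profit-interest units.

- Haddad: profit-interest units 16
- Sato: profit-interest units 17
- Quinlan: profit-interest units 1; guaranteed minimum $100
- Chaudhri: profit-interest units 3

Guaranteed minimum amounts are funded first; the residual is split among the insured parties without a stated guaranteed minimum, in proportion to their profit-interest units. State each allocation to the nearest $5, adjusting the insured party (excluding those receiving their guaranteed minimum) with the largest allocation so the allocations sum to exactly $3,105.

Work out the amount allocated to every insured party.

Haddad: $1,335; Sato: $1,420; Quinlan: $100; Chaudhri: $250

Fund the minimums — Quinlan $100. Remaining pool $3,005.
Remaining pool split over remaining profit-interest units 36: Haddad 1,335.56 → $1,335; Sato 1,419.03 → $1,420; Chaudhri 250.42 → $250.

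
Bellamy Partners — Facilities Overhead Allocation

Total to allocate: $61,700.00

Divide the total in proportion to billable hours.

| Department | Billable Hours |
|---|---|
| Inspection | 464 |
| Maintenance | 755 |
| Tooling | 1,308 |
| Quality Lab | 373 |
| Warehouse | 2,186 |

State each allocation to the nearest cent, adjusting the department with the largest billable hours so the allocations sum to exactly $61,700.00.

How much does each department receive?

Billable hours total: 464 + 755 + 1,308 + 373 + 2,186 = 5,086.
Unrounded shares: Inspection 5,628.9422; Maintenance 9,159.1624; Tooling 15,867.7939; Quality Lab 4,524.9902; Warehouse 26,519.1113.
After rounding (cent): Inspection $5,628.94; Maintenance $9,159.16; Tooling $15,867.79; Quality Lab $4,524.99; Warehouse $26,519.11. Sum = $61,699.99.
Difference $61,700.00 − $61,699.99 = +$0.01 applied to largest billable hours (Warehouse): Warehouse becomes $26,519.12.

Inspection: $5,628.94; Maintenance: $9,159.16; Tooling: $15,867.79; Quality Lab: $4,524.99; Warehouse: $26,519.12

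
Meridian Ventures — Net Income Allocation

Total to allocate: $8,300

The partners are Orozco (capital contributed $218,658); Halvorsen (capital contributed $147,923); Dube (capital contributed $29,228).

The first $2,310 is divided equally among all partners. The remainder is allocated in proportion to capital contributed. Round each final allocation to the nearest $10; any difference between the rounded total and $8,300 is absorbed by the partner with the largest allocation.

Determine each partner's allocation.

$2,310 shared equally gives $770 per partner.
Remainder $5,990 by capital contributed (total 395,809): Orozco 3,309.07 → $3,310; Halvorsen 2,238.60 → $2,240; Dube 442.32 → $440.
Totals: Orozco $770 + $3,310 = $4,080; Halvorsen $770 + $2,240 = $3,010; Dube $770 + $440 = $1,210.

Orozco: $4,080 | Halvorsen: $3,010 | Dube: $1,210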